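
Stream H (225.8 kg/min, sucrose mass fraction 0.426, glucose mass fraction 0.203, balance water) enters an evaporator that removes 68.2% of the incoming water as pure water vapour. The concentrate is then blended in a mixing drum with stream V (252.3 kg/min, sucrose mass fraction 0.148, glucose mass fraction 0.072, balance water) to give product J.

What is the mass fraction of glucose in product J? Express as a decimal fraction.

0.152

Vapour removed = 0.682×0.371×225.8 = 57.132 kg/min; concentrate = 168.67 kg/min.
glucose reaching the mixer = 45.837 (from concentrate) + 252.3×0.072 = 64.003 kg/min.
Product flow = 168.67 + 252.3 = 420.97 kg/min; glucose fraction = 0.152.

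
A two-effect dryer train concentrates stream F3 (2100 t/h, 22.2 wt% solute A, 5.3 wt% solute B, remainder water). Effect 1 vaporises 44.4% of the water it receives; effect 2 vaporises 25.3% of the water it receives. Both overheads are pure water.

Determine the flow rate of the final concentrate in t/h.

1210 t/h

water in feed = 2100×0.725 = 1522.5 t/h.
After stage 1: water left = (1−0.444)×1522.5 = 846.51; stream total = 1424 t/h.
After stage 2: water left = (1−0.253)×846.51 = 632.34; final concentrate = 1209.8 t/h.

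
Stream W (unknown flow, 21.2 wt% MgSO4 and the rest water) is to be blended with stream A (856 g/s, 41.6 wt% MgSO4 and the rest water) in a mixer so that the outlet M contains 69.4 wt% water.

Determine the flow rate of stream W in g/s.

1002 g/s

Let W be the unknown flow. Total out = 856 + W.
water balance: 499.9 + 0.788·W = 0.694·(856 + W)
(0.788 − 0.694)·W = 0.694×856 − 499.9 = 94.16
W = 94.16 / 0.094 = 1001.7 g/s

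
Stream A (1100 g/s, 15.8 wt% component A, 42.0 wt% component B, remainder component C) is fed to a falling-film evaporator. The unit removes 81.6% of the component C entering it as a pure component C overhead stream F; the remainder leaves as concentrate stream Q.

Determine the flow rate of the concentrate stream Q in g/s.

721.2 g/s

component C entering = 1100×0.422 = 464.2 g/s; overhead removed = 0.816×464.2 = 378.79 g/s.
Concentrate = 1100 − 378.79 = 721.21 g/s.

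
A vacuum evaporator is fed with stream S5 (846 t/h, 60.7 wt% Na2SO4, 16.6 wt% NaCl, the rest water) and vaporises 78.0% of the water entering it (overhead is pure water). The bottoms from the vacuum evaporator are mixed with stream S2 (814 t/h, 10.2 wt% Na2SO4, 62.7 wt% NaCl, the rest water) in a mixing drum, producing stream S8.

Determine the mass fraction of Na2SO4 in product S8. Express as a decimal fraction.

Vapour removed = 0.780×0.227×846 = 149.79 t/h; concentrate = 696.21 t/h.
Na2SO4 reaching the mixer = 513.52 (from concentrate) + 814×0.102 = 596.55 t/h.
Product flow = 696.21 + 814 = 1510.2 t/h; Na2SO4 fraction = 0.395.

0.395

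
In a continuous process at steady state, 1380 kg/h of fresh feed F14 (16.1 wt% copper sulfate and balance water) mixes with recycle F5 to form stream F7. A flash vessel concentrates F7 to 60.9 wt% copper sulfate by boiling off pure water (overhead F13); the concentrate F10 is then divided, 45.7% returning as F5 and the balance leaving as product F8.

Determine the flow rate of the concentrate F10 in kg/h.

Overall copper sulfate balance (none leaves overhead): copper sulfate in fresh feed = copper sulfate in product, i.e. 1380×0.161 = (1−0.457)·F10·0.609.
F10 = 222.18/(0.609×0.543) = 671.87 kg/h.

671.9 kg/h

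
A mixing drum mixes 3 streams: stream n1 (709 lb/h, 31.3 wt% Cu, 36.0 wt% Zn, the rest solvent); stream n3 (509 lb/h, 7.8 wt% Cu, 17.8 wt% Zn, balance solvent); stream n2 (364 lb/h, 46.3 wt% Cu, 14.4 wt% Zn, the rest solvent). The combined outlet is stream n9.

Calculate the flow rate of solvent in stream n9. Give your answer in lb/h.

solvent out = solvent in = 709×0.327 + 509×0.744 + 364×0.393 = 753.59 lb/h.

753.6 lb/h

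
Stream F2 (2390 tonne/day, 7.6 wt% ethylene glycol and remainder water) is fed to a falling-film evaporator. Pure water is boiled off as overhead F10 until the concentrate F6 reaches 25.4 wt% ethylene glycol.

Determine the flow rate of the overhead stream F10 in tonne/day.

ethylene glycol is conserved: 2390×0.076 = 181.64 tonne/day all reports to the concentrate.
Concentrate = 181.64/(target fraction) = 715.12 tonne/day.
Overhead = 2390 − 715.12 = 1674.9 tonne/day.

1675 tonne/day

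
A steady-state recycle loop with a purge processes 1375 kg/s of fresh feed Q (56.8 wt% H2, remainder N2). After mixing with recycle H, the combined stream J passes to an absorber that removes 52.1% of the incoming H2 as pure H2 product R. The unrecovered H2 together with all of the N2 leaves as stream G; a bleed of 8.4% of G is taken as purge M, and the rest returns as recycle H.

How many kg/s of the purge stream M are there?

N2 enters only via Q and leaves only via the purge: 1375×0.432 = 0.084×(N2 in G), and the absorber passes all N2, so N2 in J = N2 in G = 7071.4 kg/s.
H2 in J: m_A = 1375×0.568 + (1−0.084)·(1−0.521)·m_A, so m_A = 781/0.5612 = 1391.6 kg/s.
G = (1−0.521)×1391.6 + 7071.4 = 7738 kg/s.
Purge M = 0.084×7738 = 649.99 kg/s.

650 kg/s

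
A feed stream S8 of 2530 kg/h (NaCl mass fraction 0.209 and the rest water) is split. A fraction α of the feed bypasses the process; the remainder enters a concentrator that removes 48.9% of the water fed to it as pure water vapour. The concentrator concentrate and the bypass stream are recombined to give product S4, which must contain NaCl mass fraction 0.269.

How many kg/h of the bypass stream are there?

1071 kg/h

All 2530×0.209 = 528.77 kg/h of NaCl reaches S4, so S4 = 528.77/0.269 = 1965.7 kg/h and vapour = 564.31 kg/h.
The evaporator receives (1−α)·2530 of feed at 0.791 water and removes 0.489 of that water:
0.489×0.791×(1−α)×2530 = 564.31
(1−α) = 564.31/978.6 = 0.5767;  α = 0.4233.
Bypass flow = 0.4233×2530 = 1071.1 kg/h.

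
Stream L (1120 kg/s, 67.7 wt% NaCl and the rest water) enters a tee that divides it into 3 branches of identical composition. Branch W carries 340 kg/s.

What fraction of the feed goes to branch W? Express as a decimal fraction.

Fraction to W = 340/1120 = 0.3036.

0.304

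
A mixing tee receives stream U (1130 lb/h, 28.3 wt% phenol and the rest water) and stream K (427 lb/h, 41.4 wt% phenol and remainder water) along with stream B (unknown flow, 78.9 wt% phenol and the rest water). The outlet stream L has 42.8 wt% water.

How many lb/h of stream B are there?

1816 lb/h

Let B be the unknown flow. Total out = 1557 + B.
water balance: 1060.4 + 0.211·B = 0.428·(1557 + B)
(0.211 − 0.428)·B = 0.428×1557 − 1060.4 = -394.04
B = -394.04 / -0.217 = 1815.8 lb/h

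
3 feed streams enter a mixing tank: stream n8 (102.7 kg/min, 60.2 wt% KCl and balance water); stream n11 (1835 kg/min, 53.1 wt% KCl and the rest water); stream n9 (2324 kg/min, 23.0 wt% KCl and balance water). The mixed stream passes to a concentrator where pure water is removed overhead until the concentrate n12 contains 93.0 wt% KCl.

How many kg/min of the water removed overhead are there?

KCl entering = 102.7×0.602 + 1835×0.531 + 2324×0.230 = 1570.7 kg/min.
All KCl reports to n12, so n12 = 1570.7/0.930 = 1689 kg/min.
Total feed = 4261.7 kg/min; overhead = 4261.7 − 1689 = 2572.7 kg/min.

2573 kg/min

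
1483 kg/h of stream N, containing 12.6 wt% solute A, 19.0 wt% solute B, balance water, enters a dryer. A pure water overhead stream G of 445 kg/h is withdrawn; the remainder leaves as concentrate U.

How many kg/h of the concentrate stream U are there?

Concentrate = 1483 − 445 = 1038 kg/h.

1038 kg/h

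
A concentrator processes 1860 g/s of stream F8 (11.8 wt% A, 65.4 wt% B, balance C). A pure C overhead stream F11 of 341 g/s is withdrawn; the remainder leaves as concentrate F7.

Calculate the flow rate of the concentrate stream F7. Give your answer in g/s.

1519 g/s

Concentrate = 1860 − 341 = 1519 g/s.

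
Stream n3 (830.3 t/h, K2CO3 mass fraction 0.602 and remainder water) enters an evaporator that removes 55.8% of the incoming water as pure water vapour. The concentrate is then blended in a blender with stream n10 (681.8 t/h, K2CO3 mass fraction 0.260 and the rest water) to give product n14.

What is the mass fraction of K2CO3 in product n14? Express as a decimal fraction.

0.510

Vapour removed = 0.558×0.398×830.3 = 184.4 t/h; concentrate = 645.9 t/h.
K2CO3 reaching the mixer = 499.84 (from concentrate) + 681.8×0.260 = 677.11 t/h.
Product flow = 645.9 + 681.8 = 1327.7 t/h; K2CO3 fraction = 0.510.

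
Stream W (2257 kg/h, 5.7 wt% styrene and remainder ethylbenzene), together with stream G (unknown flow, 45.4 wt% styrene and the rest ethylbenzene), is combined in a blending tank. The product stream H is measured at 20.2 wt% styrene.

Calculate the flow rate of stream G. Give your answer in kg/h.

1299 kg/h

Let G be the unknown flow. Total out = 2257 + G.
styrene balance: 128.65 + 0.454·G = 0.202·(2257 + G)
(0.454 − 0.202)·G = 0.202×2257 − 128.65 = 327.27
G = 327.27 / 0.252 = 1298.7 kg/h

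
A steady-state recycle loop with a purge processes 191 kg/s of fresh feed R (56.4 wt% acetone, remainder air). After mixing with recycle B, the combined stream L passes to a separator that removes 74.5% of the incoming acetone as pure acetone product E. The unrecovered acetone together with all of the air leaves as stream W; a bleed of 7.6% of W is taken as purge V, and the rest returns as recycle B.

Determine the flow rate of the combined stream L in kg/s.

1237 kg/s

air enters only via R and leaves only via the purge: 191×0.436 = 0.076×(air in W), and the separator passes all air, so air in L = air in W = 1095.7 kg/s.
acetone in L: m_A = 191×0.564 + (1−0.076)·(1−0.745)·m_A, so m_A = 107.72/0.7644 = 140.93 kg/s.
L = 140.93 + 1095.7 = 1236.7 kg/s.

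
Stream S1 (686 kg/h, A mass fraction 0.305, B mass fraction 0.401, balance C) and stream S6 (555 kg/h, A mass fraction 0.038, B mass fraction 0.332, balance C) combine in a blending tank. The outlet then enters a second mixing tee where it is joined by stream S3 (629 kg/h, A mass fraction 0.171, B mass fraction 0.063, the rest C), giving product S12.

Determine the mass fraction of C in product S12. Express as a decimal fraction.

Overall, product flow = 1870 kg/h.
C in = 686×0.294 + 555×0.630 + 629×0.766 = 1033.1 kg/h.
C fraction in S12 = 0.552.

0.552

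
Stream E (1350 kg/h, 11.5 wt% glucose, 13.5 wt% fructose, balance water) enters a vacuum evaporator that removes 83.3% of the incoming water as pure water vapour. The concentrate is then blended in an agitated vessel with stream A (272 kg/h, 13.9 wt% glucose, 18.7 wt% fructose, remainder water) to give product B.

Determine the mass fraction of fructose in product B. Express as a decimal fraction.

0.299

Vapour removed = 0.833×0.750×1350 = 843.41 kg/h; concentrate = 506.59 kg/h.
fructose reaching the mixer = 182.25 (from concentrate) + 272×0.187 = 233.11 kg/h.
Product flow = 506.59 + 272 = 778.59 kg/h; fructose fraction = 0.299.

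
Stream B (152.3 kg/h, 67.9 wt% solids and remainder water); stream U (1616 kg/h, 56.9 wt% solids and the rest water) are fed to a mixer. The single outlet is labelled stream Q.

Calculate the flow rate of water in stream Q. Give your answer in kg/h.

745.4 kg/h

water out = water in = 152.3×0.321 + 1616×0.431 = 745.38 kg/h.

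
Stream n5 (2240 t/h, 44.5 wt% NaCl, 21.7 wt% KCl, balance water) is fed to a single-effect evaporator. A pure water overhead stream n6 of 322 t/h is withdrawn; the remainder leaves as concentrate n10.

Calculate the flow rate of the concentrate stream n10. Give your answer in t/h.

1918 t/h

Concentrate = 2240 − 322 = 1918 t/h.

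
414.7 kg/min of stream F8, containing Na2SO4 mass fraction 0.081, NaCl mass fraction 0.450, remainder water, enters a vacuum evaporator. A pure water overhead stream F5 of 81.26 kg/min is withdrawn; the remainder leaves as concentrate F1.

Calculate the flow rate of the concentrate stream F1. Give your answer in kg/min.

Concentrate = 414.7 − 81.26 = 333.44 kg/min.

333.4 kg/min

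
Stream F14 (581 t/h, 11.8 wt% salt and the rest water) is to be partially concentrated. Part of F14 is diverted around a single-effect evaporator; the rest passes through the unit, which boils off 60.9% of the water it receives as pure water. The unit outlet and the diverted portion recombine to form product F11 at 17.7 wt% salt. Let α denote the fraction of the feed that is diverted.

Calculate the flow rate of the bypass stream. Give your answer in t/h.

All 581×0.118 = 68.558 t/h of salt reaches F11, so F11 = 68.558/0.177 = 387.33 t/h and vapour = 193.67 t/h.
The evaporator receives (1−α)·581 of feed at 0.882 water and removes 0.609 of that water:
0.609×0.882×(1−α)×581 = 193.67
(1−α) = 193.67/312.08 = 0.6206;  α = 0.3794.
Bypass flow = 0.3794×581 = 220.45 t/h.

220.4 t/h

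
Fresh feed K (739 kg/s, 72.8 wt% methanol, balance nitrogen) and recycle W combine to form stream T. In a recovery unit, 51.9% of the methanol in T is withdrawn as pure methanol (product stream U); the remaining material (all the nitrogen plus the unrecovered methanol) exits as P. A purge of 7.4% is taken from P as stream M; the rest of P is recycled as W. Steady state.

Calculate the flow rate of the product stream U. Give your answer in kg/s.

503.5 kg/s

methanol in T: m_A = 739×0.728 + (1−0.074)·(1−0.519)·m_A, so m_A = 537.99/0.5546 = 970.06 kg/s.
Product U = 0.519×970.06 = 503.46 kg/s.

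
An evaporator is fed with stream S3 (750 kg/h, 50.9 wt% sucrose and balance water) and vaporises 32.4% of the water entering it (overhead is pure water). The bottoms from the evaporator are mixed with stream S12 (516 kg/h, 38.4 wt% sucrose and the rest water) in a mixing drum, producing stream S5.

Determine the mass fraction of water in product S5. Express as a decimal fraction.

Vapour removed = 0.324×0.491×750 = 119.31 kg/h; concentrate = 630.69 kg/h.
water reaching the mixer = 248.94 (from concentrate) + 516×0.616 = 566.79 kg/h.
Product flow = 630.69 + 516 = 1146.7 kg/h; water fraction = 0.494.

0.494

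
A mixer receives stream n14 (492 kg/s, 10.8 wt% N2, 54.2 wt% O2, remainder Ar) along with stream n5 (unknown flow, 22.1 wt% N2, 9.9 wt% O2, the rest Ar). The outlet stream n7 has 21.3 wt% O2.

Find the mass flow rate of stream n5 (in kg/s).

Let n5 be the unknown flow. Total out = 492 + n5.
O2 balance: 266.66 + 0.099·n5 = 0.213·(492 + n5)
(0.099 − 0.213)·n5 = 0.213×492 − 266.66 = -161.87
n5 = -161.87 / -0.114 = 1419.9 kg/s

1420 kg/s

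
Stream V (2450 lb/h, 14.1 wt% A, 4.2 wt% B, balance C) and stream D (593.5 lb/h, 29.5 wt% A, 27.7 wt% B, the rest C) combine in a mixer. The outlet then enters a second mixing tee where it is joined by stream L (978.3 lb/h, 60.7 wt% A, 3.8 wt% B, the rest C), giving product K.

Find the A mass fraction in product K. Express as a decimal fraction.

0.277

Overall, product flow = 4021.8 lb/h.
A in = 2450×0.141 + 593.5×0.295 + 978.3×0.607 = 1114.4 lb/h.
A fraction in K = 0.277.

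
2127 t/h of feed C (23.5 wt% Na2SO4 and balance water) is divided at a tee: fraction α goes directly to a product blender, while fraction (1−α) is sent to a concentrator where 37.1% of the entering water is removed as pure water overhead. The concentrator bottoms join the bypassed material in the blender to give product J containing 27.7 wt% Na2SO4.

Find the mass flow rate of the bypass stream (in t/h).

990.7 t/h

All 2127×0.235 = 499.84 t/h of Na2SO4 reaches J, so J = 499.84/0.277 = 1804.5 t/h and vapour = 322.51 t/h.
The evaporator receives (1−α)·2127 of feed at 0.765 water and removes 0.371 of that water:
0.371×0.765×(1−α)×2127 = 322.51
(1−α) = 322.51/603.67 = 0.5342;  α = 0.4658.
Bypass flow = 0.4658×2127 = 990.68 t/h.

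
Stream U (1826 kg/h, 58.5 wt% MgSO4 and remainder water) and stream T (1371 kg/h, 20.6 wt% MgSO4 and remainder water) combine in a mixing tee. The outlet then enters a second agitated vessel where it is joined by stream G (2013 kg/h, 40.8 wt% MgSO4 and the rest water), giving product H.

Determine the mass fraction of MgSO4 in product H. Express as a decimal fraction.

Overall, product flow = 5210 kg/h.
MgSO4 in = 1826×0.585 + 1371×0.206 + 2013×0.408 = 2171.9 kg/h.
MgSO4 fraction in H = 0.417.

0.417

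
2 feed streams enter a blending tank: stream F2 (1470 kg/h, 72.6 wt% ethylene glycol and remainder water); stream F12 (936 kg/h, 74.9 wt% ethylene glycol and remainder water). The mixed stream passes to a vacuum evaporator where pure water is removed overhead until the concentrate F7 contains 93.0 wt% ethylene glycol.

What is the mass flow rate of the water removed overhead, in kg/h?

504.6 kg/h

ethylene glycol entering = 1470×0.726 + 936×0.749 = 1768.3 kg/h.
All ethylene glycol reports to F7, so F7 = 1768.3/0.930 = 1901.4 kg/h.
Total feed = 2406 kg/h; overhead = 2406 − 1901.4 = 504.62 kg/h.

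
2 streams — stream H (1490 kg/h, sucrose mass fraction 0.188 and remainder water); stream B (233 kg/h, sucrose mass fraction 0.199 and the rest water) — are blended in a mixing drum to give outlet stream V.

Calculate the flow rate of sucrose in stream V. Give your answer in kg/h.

sucrose out = sucrose in = 1490×0.188 + 233×0.199 = 326.49 kg/h.

326.5 kg/h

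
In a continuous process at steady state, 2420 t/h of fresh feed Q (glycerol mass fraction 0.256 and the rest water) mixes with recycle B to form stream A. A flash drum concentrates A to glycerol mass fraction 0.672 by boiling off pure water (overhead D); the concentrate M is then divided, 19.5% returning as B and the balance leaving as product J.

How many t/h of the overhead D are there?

Overall glycerol balance (none leaves overhead): glycerol in fresh feed = glycerol in product, i.e. 2420×0.256 = (1−0.195)·M·0.672.
M = 619.52/(0.672×0.805) = 1145.2 t/h.
Recycle B = 0.195×1145.2 = 223.32 t/h.
Combined feed A = 2420 + 223.32 = 2643.3 t/h.
Overhead D = A − M = 2643.3 − 1145.2 = 1498.1 t/h.

1498 t/h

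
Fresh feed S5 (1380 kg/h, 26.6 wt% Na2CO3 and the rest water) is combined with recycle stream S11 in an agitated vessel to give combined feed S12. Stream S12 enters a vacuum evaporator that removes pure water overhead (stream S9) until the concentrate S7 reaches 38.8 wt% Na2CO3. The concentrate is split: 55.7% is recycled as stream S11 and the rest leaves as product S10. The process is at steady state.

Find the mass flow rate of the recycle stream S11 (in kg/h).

Overall Na2CO3 balance (none leaves overhead): Na2CO3 in fresh feed = Na2CO3 in product, i.e. 1380×0.266 = (1−0.557)·S7·0.388.
S7 = 367.08/(0.388×0.443) = 2135.6 kg/h.
Recycle S11 = 0.557×2135.6 = 1189.5 kg/h.

1190 kg/h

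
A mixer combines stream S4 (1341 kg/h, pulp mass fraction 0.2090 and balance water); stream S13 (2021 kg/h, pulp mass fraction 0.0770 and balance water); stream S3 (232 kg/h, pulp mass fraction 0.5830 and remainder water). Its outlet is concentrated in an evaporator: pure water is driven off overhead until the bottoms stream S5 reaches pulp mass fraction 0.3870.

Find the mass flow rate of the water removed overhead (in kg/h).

pulp entering = 1341×0.209 + 2021×0.077 + 232×0.583 = 571.14 kg/h.
All pulp reports to S5, so S5 = 571.14/0.387 = 1475.8 kg/h.
Total feed = 3594 kg/h; overhead = 3594 − 1475.8 = 2118.2 kg/h.

2118 kg/h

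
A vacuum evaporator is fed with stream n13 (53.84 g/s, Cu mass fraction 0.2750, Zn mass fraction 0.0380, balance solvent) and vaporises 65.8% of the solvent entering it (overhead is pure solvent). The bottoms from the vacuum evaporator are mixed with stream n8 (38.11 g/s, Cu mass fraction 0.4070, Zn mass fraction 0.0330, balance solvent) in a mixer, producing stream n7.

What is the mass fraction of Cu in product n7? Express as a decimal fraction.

Vapour removed = 0.658×0.687×53.84 = 24.338 g/s; concentrate = 29.502 g/s.
Cu reaching the mixer = 14.806 (from concentrate) + 38.11×0.407 = 30.317 g/s.
Product flow = 29.502 + 38.11 = 67.612 g/s; Cu fraction = 0.4484.

0.4484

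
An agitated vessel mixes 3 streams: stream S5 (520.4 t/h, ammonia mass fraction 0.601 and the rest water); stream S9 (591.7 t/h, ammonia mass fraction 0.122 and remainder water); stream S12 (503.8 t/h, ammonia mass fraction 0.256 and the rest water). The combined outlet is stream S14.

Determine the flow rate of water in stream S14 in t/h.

water out = water in = 520.4×0.399 + 591.7×0.878 + 503.8×0.744 = 1102 t/h.

1102 t/h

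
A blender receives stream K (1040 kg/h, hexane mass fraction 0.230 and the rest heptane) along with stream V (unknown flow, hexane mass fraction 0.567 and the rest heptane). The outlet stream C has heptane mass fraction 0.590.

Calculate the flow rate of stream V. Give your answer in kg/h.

1192 kg/h

Let V be the unknown flow. Total out = 1040 + V.
heptane balance: 800.8 + 0.433·V = 0.590·(1040 + V)
(0.433 − 0.590)·V = 0.590×1040 − 800.8 = -187.2
V = -187.2 / -0.157 = 1192.4 kg/h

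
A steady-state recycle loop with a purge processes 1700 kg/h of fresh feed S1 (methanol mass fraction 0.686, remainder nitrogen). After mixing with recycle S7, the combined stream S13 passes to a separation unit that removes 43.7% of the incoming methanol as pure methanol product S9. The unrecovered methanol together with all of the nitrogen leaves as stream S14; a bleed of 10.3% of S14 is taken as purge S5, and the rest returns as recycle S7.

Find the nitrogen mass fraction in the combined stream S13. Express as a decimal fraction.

0.687

nitrogen enters only via S1 and leaves only via the purge: 1700×0.314 = 0.103×(nitrogen in S14), and the separation unit passes all nitrogen, so nitrogen in S13 = nitrogen in S14 = 5182.5 kg/h.
methanol in S13: m_A = 1700×0.686 + (1−0.103)·(1−0.437)·m_A, so m_A = 1166.2/0.4950 = 2356 kg/h.
S13 = 2356 + 5182.5 = 7538.5 kg/h.
nitrogen fraction in S13 = 5182.5/7538.5 = 0.687.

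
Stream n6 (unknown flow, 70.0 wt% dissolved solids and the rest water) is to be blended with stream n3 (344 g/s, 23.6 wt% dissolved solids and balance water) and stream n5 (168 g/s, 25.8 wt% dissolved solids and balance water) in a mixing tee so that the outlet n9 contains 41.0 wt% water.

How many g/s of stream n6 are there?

1614 g/s

Let n6 be the unknown flow. Total out = 512 + n6.
water balance: 387.47 + 0.300·n6 = 0.410·(512 + n6)
(0.300 − 0.410)·n6 = 0.410×512 − 387.47 = -177.55
n6 = -177.55 / -0.110 = 1614.1 g/s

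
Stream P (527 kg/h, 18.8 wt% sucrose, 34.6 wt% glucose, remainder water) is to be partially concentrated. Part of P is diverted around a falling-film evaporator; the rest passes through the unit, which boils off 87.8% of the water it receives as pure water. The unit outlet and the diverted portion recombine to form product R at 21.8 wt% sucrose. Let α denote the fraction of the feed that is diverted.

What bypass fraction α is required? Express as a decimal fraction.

0.664

All 527×0.188 = 99.076 kg/h of sucrose reaches R, so R = 99.076/0.218 = 454.48 kg/h and vapour = 72.523 kg/h.
The evaporator receives (1−α)·527 of feed at 0.466 water and removes 0.878 of that water:
0.878×0.466×(1−α)×527 = 72.523
(1−α) = 72.523/215.62 = 0.3363;  α = 0.6637.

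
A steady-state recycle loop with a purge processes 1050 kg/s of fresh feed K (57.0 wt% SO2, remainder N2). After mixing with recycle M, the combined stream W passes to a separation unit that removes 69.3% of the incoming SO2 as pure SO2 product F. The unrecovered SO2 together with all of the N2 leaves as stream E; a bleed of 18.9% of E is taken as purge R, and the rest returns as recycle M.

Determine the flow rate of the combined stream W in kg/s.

3186 kg/s

N2 enters only via K and leaves only via the purge: 1050×0.430 = 0.189×(N2 in E), and the separation unit passes all N2, so N2 in W = N2 in E = 2388.9 kg/s.
SO2 in W: m_A = 1050×0.570 + (1−0.189)·(1−0.693)·m_A, so m_A = 598.5/0.7510 = 796.91 kg/s.
W = 796.91 + 2388.9 = 3185.8 kg/s.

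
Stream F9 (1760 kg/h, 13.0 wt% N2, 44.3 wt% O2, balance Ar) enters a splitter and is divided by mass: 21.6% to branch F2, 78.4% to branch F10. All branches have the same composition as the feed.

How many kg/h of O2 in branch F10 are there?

611.3 kg/h

Branch F10 total = 0.784×1760 = 1379.8 kg/h.
O2 in F10 = 0.443×1379.8 = 611.27 kg/h.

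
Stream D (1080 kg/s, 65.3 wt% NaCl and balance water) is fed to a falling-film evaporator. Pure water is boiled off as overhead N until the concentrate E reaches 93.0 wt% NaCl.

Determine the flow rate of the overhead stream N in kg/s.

321.7 kg/s

NaCl is conserved: 1080×0.653 = 705.24 kg/s all reports to the concentrate.
Concentrate = 705.24/(target fraction) = 758.32 kg/s.
Overhead = 1080 − 758.32 = 321.68 kg/s.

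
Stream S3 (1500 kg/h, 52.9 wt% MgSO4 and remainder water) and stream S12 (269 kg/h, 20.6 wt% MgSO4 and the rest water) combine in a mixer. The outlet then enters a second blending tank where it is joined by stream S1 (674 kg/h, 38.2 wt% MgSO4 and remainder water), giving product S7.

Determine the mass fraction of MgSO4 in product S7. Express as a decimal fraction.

Overall, product flow = 2443 kg/h.
MgSO4 in = 1500×0.529 + 269×0.206 + 674×0.382 = 1106.4 kg/h.
MgSO4 fraction in S7 = 0.453.

0.453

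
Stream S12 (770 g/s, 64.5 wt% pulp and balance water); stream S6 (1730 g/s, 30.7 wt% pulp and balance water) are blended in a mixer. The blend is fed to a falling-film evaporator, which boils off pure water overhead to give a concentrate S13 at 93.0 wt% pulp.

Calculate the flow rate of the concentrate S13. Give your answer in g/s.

1105 g/s

pulp entering = 770×0.645 + 1730×0.307 = 1027.8 g/s.
All pulp reports to S13, so S13 = 1027.8/0.930 = 1105.1 g/s.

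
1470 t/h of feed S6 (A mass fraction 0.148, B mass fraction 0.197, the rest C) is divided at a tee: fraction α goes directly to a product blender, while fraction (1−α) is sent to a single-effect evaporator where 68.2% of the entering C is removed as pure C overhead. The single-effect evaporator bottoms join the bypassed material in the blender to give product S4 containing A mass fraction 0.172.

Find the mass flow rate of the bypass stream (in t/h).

All 1470×0.148 = 217.56 t/h of A reaches S4, so S4 = 217.56/0.172 = 1264.9 t/h and vapour = 205.12 t/h.
The evaporator receives (1−α)·1470 of feed at 0.655 C and removes 0.682 of that C:
0.682×0.655×(1−α)×1470 = 205.12
(1−α) = 205.12/656.66 = 0.3124;  α = 0.6876.
Bypass flow = 0.6876×1470 = 1010.8 t/h.

1011 t/h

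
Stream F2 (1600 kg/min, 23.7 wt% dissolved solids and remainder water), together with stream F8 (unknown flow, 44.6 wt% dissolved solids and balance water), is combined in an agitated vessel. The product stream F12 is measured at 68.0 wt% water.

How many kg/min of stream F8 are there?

Let F8 be the unknown flow. Total out = 1600 + F8.
water balance: 1220.8 + 0.554·F8 = 0.680·(1600 + F8)
(0.554 − 0.680)·F8 = 0.680×1600 − 1220.8 = -132.8
F8 = -132.8 / -0.126 = 1054 kg/min

1054 kg/min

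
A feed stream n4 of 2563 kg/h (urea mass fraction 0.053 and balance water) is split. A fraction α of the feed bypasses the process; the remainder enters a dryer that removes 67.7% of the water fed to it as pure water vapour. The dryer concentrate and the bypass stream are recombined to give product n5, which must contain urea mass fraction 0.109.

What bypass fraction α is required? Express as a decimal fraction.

0.199

All 2563×0.053 = 135.84 kg/h of urea reaches n5, so n5 = 135.84/0.109 = 1246.2 kg/h and vapour = 1316.8 kg/h.
The evaporator receives (1−α)·2563 of feed at 0.947 water and removes 0.677 of that water:
0.677×0.947×(1−α)×2563 = 1316.8
(1−α) = 1316.8/1643.2 = 0.8014;  α = 0.1986.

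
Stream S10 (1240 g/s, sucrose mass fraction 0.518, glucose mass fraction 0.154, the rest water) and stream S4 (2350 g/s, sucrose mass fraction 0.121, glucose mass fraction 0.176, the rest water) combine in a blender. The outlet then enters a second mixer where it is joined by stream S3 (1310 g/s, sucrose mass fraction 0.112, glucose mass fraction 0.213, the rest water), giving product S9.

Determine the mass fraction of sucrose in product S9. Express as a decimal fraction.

Overall, product flow = 4900 g/s.
sucrose in = 1240×0.518 + 2350×0.121 + 1310×0.112 = 1073.4 g/s.
sucrose fraction in S9 = 0.219.

0.219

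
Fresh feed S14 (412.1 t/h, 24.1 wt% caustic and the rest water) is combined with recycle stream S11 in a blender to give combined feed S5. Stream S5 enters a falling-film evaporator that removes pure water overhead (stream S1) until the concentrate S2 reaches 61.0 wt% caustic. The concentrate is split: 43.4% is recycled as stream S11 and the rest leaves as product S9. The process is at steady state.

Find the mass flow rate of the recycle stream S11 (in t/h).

Overall caustic balance (none leaves overhead): caustic in fresh feed = caustic in product, i.e. 412.1×0.241 = (1−0.434)·S2·0.610.
S2 = 99.316/(0.610×0.566) = 287.66 t/h.
Recycle S11 = 0.434×287.66 = 124.84 t/h.

124.8 t/h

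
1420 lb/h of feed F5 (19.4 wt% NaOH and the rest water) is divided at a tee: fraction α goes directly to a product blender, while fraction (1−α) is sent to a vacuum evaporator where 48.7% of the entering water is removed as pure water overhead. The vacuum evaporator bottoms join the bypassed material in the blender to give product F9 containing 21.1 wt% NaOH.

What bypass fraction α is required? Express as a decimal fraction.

All 1420×0.194 = 275.48 lb/h of NaOH reaches F9, so F9 = 275.48/0.211 = 1305.6 lb/h and vapour = 114.41 lb/h.
The evaporator receives (1−α)·1420 of feed at 0.806 water and removes 0.487 of that water:
0.487×0.806×(1−α)×1420 = 114.41
(1−α) = 114.41/557.38 = 0.2053;  α = 0.7947.

0.795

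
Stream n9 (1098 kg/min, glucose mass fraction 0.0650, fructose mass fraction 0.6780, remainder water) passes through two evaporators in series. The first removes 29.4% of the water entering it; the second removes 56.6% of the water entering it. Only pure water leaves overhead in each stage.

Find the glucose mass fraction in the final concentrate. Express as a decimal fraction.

0.0791

water in feed = 1098×0.257 = 282.19 kg/min.
After stage 1: water left = (1−0.294)×282.19 = 199.22; stream total = 1015 kg/min.
After stage 2: water left = (1−0.566)×199.22 = 86.463; final concentrate = 902.28 kg/min.
glucose fraction = 71.37/902.28 = 0.0791.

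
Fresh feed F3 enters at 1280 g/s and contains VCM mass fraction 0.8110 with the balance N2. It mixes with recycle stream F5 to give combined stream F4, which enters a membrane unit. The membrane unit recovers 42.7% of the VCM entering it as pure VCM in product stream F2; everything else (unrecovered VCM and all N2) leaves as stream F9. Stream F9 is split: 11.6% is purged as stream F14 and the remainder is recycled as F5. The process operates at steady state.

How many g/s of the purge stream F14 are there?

381.7 g/s

N2 enters only via F3 and leaves only via the purge: 1280×0.189 = 0.116×(N2 in F9), and the membrane unit passes all N2, so N2 in F4 = N2 in F9 = 2085.5 g/s.
VCM in F4: m_A = 1280×0.811 + (1−0.116)·(1−0.427)·m_A, so m_A = 1038.1/0.4935 = 2103.6 g/s.
F9 = (1−0.427)×2103.6 + 2085.5 = 3290.9 g/s.
Purge F14 = 0.116×3290.9 = 381.74 g/s.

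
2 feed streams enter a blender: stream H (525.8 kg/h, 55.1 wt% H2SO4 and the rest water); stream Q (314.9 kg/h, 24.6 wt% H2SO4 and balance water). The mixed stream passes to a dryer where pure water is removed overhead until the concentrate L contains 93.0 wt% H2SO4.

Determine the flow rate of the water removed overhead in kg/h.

445.9 kg/h

H2SO4 entering = 525.8×0.551 + 314.9×0.246 = 367.18 kg/h.
All H2SO4 reports to L, so L = 367.18/0.930 = 394.82 kg/h.
Total feed = 840.7 kg/h; overhead = 840.7 − 394.82 = 445.88 kg/h.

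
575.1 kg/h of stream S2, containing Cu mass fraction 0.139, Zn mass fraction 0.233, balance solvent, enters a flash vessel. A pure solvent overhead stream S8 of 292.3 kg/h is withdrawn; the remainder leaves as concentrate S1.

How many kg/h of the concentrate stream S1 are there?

Concentrate = 575.1 − 292.3 = 282.8 kg/h.

282.8 kg/h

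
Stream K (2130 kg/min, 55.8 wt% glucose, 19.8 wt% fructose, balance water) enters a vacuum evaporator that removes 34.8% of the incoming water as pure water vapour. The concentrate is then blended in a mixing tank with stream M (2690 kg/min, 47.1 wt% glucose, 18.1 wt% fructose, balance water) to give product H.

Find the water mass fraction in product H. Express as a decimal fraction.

0.275

Vapour removed = 0.348×0.244×2130 = 180.86 kg/min; concentrate = 1949.1 kg/min.
water reaching the mixer = 338.86 (from concentrate) + 2690×0.348 = 1275 kg/min.
Product flow = 1949.1 + 2690 = 4639.1 kg/min; water fraction = 0.275.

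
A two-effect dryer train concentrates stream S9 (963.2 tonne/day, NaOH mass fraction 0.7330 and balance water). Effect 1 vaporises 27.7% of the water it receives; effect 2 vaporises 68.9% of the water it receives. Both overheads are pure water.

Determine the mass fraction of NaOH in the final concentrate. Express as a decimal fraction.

water in feed = 963.2×0.267 = 257.17 tonne/day.
After stage 1: water left = (1−0.277)×257.17 = 185.94; stream total = 891.96 tonne/day.
After stage 2: water left = (1−0.689)×185.94 = 57.826; final concentrate = 763.85 tonne/day.
NaOH fraction = 706.03/763.85 = 0.9243.

0.9243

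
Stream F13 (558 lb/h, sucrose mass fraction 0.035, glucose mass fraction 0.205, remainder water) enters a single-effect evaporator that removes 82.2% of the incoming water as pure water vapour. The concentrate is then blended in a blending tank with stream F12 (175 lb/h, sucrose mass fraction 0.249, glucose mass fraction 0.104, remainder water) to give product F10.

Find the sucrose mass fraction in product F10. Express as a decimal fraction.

0.164

Vapour removed = 0.822×0.760×558 = 348.59 lb/h; concentrate = 209.41 lb/h.
sucrose reaching the mixer = 19.53 (from concentrate) + 175×0.249 = 63.105 lb/h.
Product flow = 209.41 + 175 = 384.41 lb/h; sucrose fraction = 0.164.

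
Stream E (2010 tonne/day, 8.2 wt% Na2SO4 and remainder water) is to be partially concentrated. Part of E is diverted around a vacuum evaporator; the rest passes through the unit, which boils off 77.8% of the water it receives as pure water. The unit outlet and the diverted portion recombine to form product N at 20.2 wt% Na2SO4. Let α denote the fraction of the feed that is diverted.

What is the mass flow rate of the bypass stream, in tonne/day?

All 2010×0.082 = 164.82 tonne/day of Na2SO4 reaches N, so N = 164.82/0.202 = 815.94 tonne/day and vapour = 1194.1 tonne/day.
The evaporator receives (1−α)·2010 of feed at 0.918 water and removes 0.778 of that water:
0.778×0.918×(1−α)×2010 = 1194.1
(1−α) = 1194.1/1435.6 = 0.8318;  α = 0.1682.
Bypass flow = 0.1682×2010 = 338.13 tonne/day.

338.1 tonne/day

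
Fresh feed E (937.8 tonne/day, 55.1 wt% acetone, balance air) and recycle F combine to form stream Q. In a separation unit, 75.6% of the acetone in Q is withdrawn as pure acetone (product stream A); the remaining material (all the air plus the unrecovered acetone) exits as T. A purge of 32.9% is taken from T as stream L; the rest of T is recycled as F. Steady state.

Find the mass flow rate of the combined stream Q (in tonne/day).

1898 tonne/day

air enters only via E and leaves only via the purge: 937.8×0.449 = 0.329×(air in T), and the separation unit passes all air, so air in Q = air in T = 1279.9 tonne/day.
acetone in Q: m_A = 937.8×0.551 + (1−0.329)·(1−0.756)·m_A, so m_A = 516.73/0.8363 = 617.89 tonne/day.
Q = 617.89 + 1279.9 = 1897.7 tonne/day.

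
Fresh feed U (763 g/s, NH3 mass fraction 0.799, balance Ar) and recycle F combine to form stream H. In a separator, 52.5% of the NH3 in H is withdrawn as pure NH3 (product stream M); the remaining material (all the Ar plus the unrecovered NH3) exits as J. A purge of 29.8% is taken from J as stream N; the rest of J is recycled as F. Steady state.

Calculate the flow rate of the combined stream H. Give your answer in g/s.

1429 g/s

Ar enters only via U and leaves only via the purge: 763×0.201 = 0.298×(Ar in J), and the separator passes all Ar, so Ar in H = Ar in J = 514.64 g/s.
NH3 in H: m_A = 763×0.799 + (1−0.298)·(1−0.525)·m_A, so m_A = 609.64/0.6665 = 914.62 g/s.
H = 914.62 + 514.64 = 1429.3 g/s.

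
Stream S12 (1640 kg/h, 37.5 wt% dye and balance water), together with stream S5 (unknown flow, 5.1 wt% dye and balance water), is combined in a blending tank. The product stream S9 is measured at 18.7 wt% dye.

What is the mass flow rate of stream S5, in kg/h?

Let S5 be the unknown flow. Total out = 1640 + S5.
dye balance: 615 + 0.051·S5 = 0.187·(1640 + S5)
(0.051 − 0.187)·S5 = 0.187×1640 − 615 = -308.32
S5 = -308.32 / -0.136 = 2267.1 kg/h

2267 kg/h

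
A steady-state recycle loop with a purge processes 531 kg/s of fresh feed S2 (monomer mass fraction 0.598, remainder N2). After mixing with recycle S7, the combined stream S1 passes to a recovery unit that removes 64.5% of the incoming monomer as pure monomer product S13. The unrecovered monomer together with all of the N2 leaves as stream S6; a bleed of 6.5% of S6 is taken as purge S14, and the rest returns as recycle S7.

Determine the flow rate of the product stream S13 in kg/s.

monomer in S1: m_A = 531×0.598 + (1−0.065)·(1−0.645)·m_A, so m_A = 317.54/0.6681 = 475.3 kg/s.
Product S13 = 0.645×475.3 = 306.57 kg/s.

306.6 kg/s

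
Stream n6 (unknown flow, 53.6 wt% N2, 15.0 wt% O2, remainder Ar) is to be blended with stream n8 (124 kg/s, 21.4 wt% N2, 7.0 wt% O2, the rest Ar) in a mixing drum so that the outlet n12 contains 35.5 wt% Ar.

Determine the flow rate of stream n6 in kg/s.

Let n6 be the unknown flow. Total out = 124 + n6.
Ar balance: 88.784 + 0.314·n6 = 0.355·(124 + n6)
(0.314 − 0.355)·n6 = 0.355×124 − 88.784 = -44.764
n6 = -44.764 / -0.041 = 1091.8 kg/s

1092 kg/s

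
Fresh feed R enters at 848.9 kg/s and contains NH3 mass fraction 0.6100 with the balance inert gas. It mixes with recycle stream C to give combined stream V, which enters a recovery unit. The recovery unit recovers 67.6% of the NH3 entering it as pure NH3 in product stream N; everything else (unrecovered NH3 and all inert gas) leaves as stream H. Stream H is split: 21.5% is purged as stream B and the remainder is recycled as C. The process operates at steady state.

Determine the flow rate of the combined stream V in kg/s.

2234 kg/s

inert gas enters only via R and leaves only via the purge: 848.9×0.390 = 0.215×(inert gas in H), and the recovery unit passes all inert gas, so inert gas in V = inert gas in H = 1539.9 kg/s.
NH3 in V: m_A = 848.9×0.610 + (1−0.215)·(1−0.676)·m_A, so m_A = 517.83/0.7457 = 694.46 kg/s.
V = 694.46 + 1539.9 = 2234.3 kg/s.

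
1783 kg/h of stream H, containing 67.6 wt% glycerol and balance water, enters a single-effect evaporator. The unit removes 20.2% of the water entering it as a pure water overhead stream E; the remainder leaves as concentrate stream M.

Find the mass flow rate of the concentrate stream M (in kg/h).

1666 kg/h

water entering = 1783×0.324 = 577.69 kg/h; overhead removed = 0.202×577.69 = 116.69 kg/h.
Concentrate = 1783 − 116.69 = 1666.3 kg/h.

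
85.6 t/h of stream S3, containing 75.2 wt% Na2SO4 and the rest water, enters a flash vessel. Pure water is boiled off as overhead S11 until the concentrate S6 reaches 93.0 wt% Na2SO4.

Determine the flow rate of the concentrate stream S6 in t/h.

69.22 t/h

Na2SO4 is conserved: 85.6×0.752 = 64.371 t/h all reports to the concentrate.
Concentrate = 64.371/(target fraction) = 69.216 t/h.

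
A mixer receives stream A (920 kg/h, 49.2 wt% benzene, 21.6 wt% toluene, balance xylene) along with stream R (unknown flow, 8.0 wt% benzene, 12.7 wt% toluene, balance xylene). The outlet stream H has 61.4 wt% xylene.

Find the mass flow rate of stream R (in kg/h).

1655 kg/h

Let R be the unknown flow. Total out = 920 + R.
xylene balance: 268.64 + 0.793·R = 0.614·(920 + R)
(0.793 − 0.614)·R = 0.614×920 − 268.64 = 296.24
R = 296.24 / 0.179 = 1655 kg/h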